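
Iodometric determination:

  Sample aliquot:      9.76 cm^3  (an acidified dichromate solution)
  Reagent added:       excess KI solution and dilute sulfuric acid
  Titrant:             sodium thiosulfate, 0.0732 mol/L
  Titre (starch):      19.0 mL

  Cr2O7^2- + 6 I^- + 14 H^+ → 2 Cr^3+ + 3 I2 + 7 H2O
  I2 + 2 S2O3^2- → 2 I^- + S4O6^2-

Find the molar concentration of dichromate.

0.0238 mol/L

n(S2O3^2-) = 0.0190 × 0.0732 = 1.39 × 10^-3 mol
n(I2) = n(S2O3^2-)/2 = 6.95 × 10^-4 mol
From the 1:3 ratio, n(Cr2O7^2-) in the aliquot = 1/3 × 6.95 × 10^-4 = 2.32 × 10^-4 mol
[Cr2O7^2-] = 2.32 × 10^-4 / 0.00976 = 0.0238 mol/L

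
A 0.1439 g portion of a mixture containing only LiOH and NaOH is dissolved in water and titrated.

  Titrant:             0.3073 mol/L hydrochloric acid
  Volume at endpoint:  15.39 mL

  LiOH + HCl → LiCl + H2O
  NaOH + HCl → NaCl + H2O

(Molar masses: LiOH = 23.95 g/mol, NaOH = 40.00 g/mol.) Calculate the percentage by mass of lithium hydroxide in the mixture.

n(HCl) = 0.01539 × 0.3073 = 4.729 × 10^-3 mol
Let x = n(LiOH), y = n(NaOH).
Titrant: 1x + 1y = 4.729 × 10^-3;  mass: 23.95x + 40.00y = 0.1439
Solving, x = 2.821 × 10^-3 mol, y = 1.909 × 10^-3 mol
mass of LiOH = 2.821 × 10^-3 × 23.95 = 0.06756 g
% LiOH = 0.06756 / 0.1439 × 100 = 46.95 %

46.95 %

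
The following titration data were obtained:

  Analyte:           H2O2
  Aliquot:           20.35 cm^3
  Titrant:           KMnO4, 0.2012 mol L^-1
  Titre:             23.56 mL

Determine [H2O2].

2 MnO4^- + 5 H2O2 + 6 H^+ → 2 Mn^2+ + 5 O2 + 8 H2O
n(KMnO4) = 0.02356 L × 0.2012 mol/L = 4.740 × 10^-3 mol
From the 5:2 mole ratio, n(H2O2) = 5/2 × 4.740 × 10^-3 = 0.01185 mol
[H2O2] = 0.01185 mol / 0.02035 L = 0.5823 mol/L

0.5823 mol/L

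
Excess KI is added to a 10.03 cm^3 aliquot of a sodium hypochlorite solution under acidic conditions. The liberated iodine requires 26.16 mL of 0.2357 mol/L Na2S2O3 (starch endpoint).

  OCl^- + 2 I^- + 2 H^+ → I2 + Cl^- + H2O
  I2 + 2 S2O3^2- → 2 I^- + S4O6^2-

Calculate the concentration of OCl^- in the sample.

0.3074 mol/L

n(S2O3^2-) = 0.02616 × 0.2357 = 6.166 × 10^-3 mol
n(I2) = n(S2O3^2-)/2 = 3.083 × 10^-3 mol
n(OCl^-) in the aliquot = 3.083 × 10^-3 mol (1:1 ratio)
[OCl^-] = 3.083 × 10^-3 / 0.01003 = 0.3074 mol/L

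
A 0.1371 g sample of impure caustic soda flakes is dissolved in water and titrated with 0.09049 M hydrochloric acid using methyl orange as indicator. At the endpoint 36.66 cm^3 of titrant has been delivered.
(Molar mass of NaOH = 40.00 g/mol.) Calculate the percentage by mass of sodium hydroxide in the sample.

96.79 %

NaOH + HCl → NaCl + H2O
n(HCl) = 0.03666 L × 0.09049 mol/L = 3.317 × 10^-3 mol
n(NaOH) = 3.317 × 10^-3 mol (1:1 ratio)
mass of NaOH = 3.317 × 10^-3 × 40.00 g/mol = 0.1327 g
% NaOH = 0.1327 / 0.1371 × 100 = 96.79 %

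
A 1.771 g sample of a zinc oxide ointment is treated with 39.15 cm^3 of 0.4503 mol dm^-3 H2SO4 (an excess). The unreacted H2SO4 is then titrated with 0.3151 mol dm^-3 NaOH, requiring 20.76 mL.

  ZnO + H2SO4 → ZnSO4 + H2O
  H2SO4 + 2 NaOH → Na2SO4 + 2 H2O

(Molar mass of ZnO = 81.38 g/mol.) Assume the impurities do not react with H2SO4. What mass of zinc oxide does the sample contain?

1.168 g

n(H2SO4) added = 0.03915 × 0.4503 = 0.01763 mol
n(NaOH) used in back-titration = 0.02076 × 0.3151 = 6.541 × 10^-3 mol
From the 1:2 ratio, n(H2SO4) left over = 1/2 × 6.541 × 10^-3 = 3.271 × 10^-3 mol
n(H2SO4) consumed by analyte = 0.01763 − 3.271 × 10^-3 = 0.01436 mol
n(ZnO) = 0.01436 mol (1:1 ratio)
mass of ZnO = 0.01436 × 81.38 = 1.168 g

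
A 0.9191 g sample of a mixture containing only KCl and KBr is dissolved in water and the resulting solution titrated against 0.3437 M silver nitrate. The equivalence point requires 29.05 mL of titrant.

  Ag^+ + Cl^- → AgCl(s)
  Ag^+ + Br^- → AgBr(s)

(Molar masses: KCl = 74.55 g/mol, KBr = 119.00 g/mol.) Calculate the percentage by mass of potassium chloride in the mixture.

49.10 %

n(AgNO3) = 0.02905 × 0.3437 = 9.984 × 10^-3 mol
Let x = n(KCl), y = n(KBr).
Titrant: 1x + 1y = 9.984 × 10^-3;  mass: 74.55x + 119.00y = 0.9191
Solving, x = 6.053 × 10^-3 mol, y = 3.932 × 10^-3 mol
mass of KCl = 6.053 × 10^-3 × 74.55 = 0.4512 g
% KCl = 0.4512 / 0.9191 × 100 = 49.10 %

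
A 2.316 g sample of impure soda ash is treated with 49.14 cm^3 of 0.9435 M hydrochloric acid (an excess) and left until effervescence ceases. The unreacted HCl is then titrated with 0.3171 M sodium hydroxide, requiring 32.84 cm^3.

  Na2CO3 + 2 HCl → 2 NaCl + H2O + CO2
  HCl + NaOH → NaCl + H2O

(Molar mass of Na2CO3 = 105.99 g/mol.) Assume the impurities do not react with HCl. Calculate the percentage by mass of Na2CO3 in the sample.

82.26 %

n(HCl) added = 0.04914 × 0.9435 = 0.04636 mol
n(NaOH) used in back-titration = 0.03284 × 0.3171 = 0.01041 mol
n(HCl) left over = 0.01041 mol (1:1 ratio)
n(HCl) consumed by analyte = 0.04636 − 0.01041 = 0.03595 mol
From the 1:2 ratio, n(Na2CO3) = 1/2 × 0.03595 = 0.01798 mol
mass of Na2CO3 = 0.01798 × 105.99 = 1.905 g
% Na2CO3 = 1.905 / 2.316 × 100 = 82.26 %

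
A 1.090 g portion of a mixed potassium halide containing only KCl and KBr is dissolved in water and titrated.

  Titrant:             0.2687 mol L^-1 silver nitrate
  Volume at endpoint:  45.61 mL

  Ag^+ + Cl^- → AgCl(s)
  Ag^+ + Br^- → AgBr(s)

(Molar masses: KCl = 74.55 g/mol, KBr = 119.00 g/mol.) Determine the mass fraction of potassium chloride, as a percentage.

56.68 %

n(AgNO3) = 0.04561 × 0.2687 = 0.01226 mol
Let x = n(KCl), y = n(KBr).
Titrant: 1x + 1y = 0.01226;  mass: 74.55x + 119.00y = 1.090
Solving, x = 8.288 × 10^-3 mol, y = 3.968 × 10^-3 mol
mass of KCl = 8.288 × 10^-3 × 74.55 = 0.6179 g
% KCl = 0.6179 / 1.090 × 100 = 56.68 %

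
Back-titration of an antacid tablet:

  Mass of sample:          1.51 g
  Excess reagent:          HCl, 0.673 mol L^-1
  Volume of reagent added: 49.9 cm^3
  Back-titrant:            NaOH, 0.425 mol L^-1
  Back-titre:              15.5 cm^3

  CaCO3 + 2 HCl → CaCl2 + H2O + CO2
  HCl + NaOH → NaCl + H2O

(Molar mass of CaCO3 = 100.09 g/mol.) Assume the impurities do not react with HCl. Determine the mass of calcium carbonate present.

1.35 g

n(HCl) added = 0.0499 × 0.673 = 0.0336 mol
n(NaOH) used in back-titration = 0.0155 × 0.425 = 6.59 × 10^-3 mol
n(HCl) left over = 6.59 × 10^-3 mol (1:1 ratio)
n(HCl) consumed by analyte = 0.0336 − 6.59 × 10^-3 = 0.0270 mol
From the 1:2 ratio, n(CaCO3) = 1/2 × 0.0270 = 0.0135 mol
mass of CaCO3 = 0.0135 × 100.09 = 1.35 g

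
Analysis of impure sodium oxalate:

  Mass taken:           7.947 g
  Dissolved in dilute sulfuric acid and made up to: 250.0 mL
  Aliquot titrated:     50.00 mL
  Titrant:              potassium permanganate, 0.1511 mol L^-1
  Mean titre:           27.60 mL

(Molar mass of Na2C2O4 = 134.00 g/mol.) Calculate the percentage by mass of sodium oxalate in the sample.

87.90 %

2 MnO4^- + 5 C2O4^2- + 16 H^+ → 2 Mn^2+ + 10 CO2 + 8 H2O
n(KMnO4) per titration = 0.02760 × 0.1511 = 4.170 × 10^-3 mol
From the 5:2 ratio, n(Na2C2O4) in each aliquot = 5/2 × 4.170 × 10^-3 = 0.01043 mol
n(Na2C2O4) in the whole flask = 0.01043 × 250.0/50.00 = 0.05213 mol
mass of Na2C2O4 = 0.05213 × 134.00 = 6.985 g
% Na2C2O4 = 6.985 / 7.947 × 100 = 87.90 %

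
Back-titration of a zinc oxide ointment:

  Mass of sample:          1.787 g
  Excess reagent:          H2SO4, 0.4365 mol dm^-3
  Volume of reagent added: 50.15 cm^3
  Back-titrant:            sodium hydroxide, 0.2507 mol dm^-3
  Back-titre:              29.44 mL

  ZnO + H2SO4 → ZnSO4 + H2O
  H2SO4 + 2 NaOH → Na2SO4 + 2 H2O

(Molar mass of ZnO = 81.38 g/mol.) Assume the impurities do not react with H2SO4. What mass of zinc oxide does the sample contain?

n(H2SO4) added = 0.05015 × 0.4365 = 0.02189 mol
n(NaOH) used in back-titration = 0.02944 × 0.2507 = 7.381 × 10^-3 mol
From the 1:2 ratio, n(H2SO4) left over = 1/2 × 7.381 × 10^-3 = 3.690 × 10^-3 mol
n(H2SO4) consumed by analyte = 0.02189 − 3.690 × 10^-3 = 0.01820 mol
n(ZnO) = 0.01820 mol (1:1 ratio)
mass of ZnO = 0.01820 × 81.38 = 1.481 g

1.481 g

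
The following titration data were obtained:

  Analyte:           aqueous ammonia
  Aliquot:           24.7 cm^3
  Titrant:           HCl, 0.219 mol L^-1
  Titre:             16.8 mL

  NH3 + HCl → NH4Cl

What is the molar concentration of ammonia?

n(HCl) = 0.0168 L × 0.219 mol/L = 3.68 × 10^-3 mol
n(NH3) = 3.68 × 10^-3 mol (1:1 mole ratio)
[NH3] = 3.68 × 10^-3 mol / 0.0247 L = 0.149 mol/L

0.149 mol/L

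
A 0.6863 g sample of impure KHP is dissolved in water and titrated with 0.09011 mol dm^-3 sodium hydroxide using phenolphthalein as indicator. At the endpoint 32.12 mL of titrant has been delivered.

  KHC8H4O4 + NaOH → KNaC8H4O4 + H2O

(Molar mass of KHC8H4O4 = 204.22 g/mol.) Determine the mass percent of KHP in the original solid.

86.13 %

n(NaOH) = 0.03212 L × 0.09011 mol/L = 2.894 × 10^-3 mol
n(KHC8H4O4) = 2.894 × 10^-3 mol (1:1 ratio)
mass of KHC8H4O4 = 2.894 × 10^-3 × 204.22 g/mol = 0.5911 g
% KHC8H4O4 = 0.5911 / 0.6863 × 100 = 86.13 %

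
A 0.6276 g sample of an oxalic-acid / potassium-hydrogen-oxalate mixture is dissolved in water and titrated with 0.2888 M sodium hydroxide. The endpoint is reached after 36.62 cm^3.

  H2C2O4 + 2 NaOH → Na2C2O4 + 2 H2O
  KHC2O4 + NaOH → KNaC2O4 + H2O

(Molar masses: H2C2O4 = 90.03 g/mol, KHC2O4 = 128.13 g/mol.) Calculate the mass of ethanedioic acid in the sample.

0.3940 g

n(NaOH) = 0.03662 × 0.2888 = 0.01058 mol
Let x = n(H2C2O4), y = n(KHC2O4).
Titrant: 2x + 1y = 0.01058;  mass: 90.03x + 128.13y = 0.6276
Solving, x = 4.376 × 10^-3 mol, y = 1.823 × 10^-3 mol
mass of H2C2O4 = 4.376 × 10^-3 × 90.03 = 0.3940 g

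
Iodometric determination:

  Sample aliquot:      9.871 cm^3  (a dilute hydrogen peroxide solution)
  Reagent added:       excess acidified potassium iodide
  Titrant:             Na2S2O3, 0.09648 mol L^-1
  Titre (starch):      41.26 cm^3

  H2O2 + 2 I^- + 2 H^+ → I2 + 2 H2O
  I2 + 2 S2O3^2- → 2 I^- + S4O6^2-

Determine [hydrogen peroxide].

n(S2O3^2-) = 0.04126 × 0.09648 = 3.981 × 10^-3 mol
n(I2) = n(S2O3^2-)/2 = 1.990 × 10^-3 mol
n(H2O2) in the aliquot = 1.990 × 10^-3 mol (1:1 ratio)
[H2O2] = 1.990 × 10^-3 / 0.009871 = 0.2016 mol/L

0.2016 mol/L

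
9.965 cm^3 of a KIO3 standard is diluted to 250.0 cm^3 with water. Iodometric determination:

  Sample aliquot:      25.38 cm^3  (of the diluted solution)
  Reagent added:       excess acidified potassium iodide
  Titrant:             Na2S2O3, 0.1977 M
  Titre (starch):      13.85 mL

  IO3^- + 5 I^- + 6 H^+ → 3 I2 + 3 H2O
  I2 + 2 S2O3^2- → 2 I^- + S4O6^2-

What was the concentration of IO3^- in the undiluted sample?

0.4511 M

n(S2O3^2-) = 0.01385 × 0.1977 = 2.738 × 10^-3 mol
n(I2) = n(S2O3^2-)/2 = 1.369 × 10^-3 mol
From the 1:3 ratio, n(IO3^-) in the aliquot = 1/3 × 1.369 × 10^-3 = 4.564 × 10^-4 mol
[IO3^-]_dilute = 4.564 × 10^-4 / 0.02538 = 0.01798 mol/L
[IO3^-]_original = 0.01798 × 250.0/9.965 = 0.4511 mol/L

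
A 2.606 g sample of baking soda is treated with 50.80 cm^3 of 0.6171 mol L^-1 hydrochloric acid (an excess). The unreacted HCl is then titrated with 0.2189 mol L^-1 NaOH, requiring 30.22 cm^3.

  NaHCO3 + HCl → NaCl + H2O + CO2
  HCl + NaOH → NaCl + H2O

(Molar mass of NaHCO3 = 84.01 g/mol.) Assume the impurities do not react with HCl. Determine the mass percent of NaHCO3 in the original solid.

n(HCl) added = 0.05080 × 0.6171 = 0.03135 mol
n(NaOH) used in back-titration = 0.03022 × 0.2189 = 6.615 × 10^-3 mol
n(HCl) left over = 6.615 × 10^-3 mol (1:1 ratio)
n(HCl) consumed by analyte = 0.03135 − 6.615 × 10^-3 = 0.02473 mol
n(NaHCO3) = 0.02473 mol (1:1 ratio)
mass of NaHCO3 = 0.02473 × 84.01 = 2.078 g
% NaHCO3 = 2.078 / 2.606 × 100 = 79.73 %

79.73 %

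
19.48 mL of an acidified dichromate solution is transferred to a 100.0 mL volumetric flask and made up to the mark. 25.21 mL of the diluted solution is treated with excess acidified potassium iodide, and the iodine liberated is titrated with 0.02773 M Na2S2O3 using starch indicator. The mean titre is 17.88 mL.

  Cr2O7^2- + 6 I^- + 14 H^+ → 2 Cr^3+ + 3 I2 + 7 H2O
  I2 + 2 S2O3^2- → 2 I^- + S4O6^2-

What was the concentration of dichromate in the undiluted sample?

0.01683 M

n(S2O3^2-) = 0.01788 × 0.02773 = 4.958 × 10^-4 mol
n(I2) = n(S2O3^2-)/2 = 2.479 × 10^-4 mol
From the 1:3 ratio, n(Cr2O7^2-) in the aliquot = 1/3 × 2.479 × 10^-4 = 8.264 × 10^-5 mol
[Cr2O7^2-]_dilute = 8.264 × 10^-5 / 0.02521 = 0.003278 mol/L
[Cr2O7^2-]_original = 0.003278 × 100.0/19.48 = 0.01683 mol/L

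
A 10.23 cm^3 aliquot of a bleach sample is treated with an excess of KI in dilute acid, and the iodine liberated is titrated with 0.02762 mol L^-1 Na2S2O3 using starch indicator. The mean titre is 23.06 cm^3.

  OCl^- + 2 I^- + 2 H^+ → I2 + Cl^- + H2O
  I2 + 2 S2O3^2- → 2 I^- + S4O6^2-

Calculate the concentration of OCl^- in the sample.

n(S2O3^2-) = 0.02306 × 0.02762 = 6.369 × 10^-4 mol
n(I2) = n(S2O3^2-)/2 = 3.185 × 10^-4 mol
n(OCl^-) in the aliquot = 3.185 × 10^-4 mol (1:1 ratio)
[OCl^-] = 3.185 × 10^-4 / 0.01023 = 0.03113 mol/L

0.03113 mol/L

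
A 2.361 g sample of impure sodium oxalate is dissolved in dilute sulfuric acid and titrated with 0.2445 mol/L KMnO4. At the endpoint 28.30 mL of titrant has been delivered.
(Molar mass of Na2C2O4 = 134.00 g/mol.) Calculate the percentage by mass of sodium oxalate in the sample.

98.18 %

2 MnO4^- + 5 C2O4^2- + 16 H^+ → 2 Mn^2+ + 10 CO2 + 8 H2O
n(KMnO4) = 0.02830 L × 0.2445 mol/L = 6.919 × 10^-3 mol
From the 5:2 ratio, n(Na2C2O4) = 5/2 × 6.919 × 10^-3 = 0.01730 mol
mass of Na2C2O4 = 0.01730 × 134.00 g/mol = 2.318 g
% Na2C2O4 = 2.318 / 2.361 × 100 = 98.18 %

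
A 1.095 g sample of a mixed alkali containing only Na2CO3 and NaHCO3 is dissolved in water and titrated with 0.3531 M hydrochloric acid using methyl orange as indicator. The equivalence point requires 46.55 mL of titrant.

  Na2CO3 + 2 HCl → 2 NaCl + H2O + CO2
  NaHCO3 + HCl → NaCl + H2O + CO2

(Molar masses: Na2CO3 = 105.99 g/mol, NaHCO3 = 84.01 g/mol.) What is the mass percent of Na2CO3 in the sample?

n(HCl) = 0.04655 × 0.3531 = 0.01644 mol
Let x = n(Na2CO3), y = n(NaHCO3).
Titrant: 2x + 1y = 0.01644;  mass: 105.99x + 84.01y = 1.095
Solving, x = 4.608 × 10^-3 mol, y = 7.220 × 10^-3 mol
mass of Na2CO3 = 4.608 × 10^-3 × 105.99 = 0.4884 g
% Na2CO3 = 0.4884 / 1.095 × 100 = 44.61 %

44.61 %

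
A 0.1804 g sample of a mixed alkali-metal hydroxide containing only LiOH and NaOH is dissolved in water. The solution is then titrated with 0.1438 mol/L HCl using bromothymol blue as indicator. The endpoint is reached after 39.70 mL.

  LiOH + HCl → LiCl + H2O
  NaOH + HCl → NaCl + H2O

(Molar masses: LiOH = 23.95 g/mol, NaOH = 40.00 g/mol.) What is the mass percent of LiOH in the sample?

n(HCl) = 0.03970 × 0.1438 = 5.709 × 10^-3 mol
Let x = n(LiOH), y = n(NaOH).
Titrant: 1x + 1y = 5.709 × 10^-3;  mass: 23.95x + 40.00y = 0.1804
Solving, x = 2.988 × 10^-3 mol, y = 2.721 × 10^-3 mol
mass of LiOH = 2.988 × 10^-3 × 23.95 = 0.07156 g
% LiOH = 0.07156 / 0.1804 × 100 = 39.67 %

39.67 %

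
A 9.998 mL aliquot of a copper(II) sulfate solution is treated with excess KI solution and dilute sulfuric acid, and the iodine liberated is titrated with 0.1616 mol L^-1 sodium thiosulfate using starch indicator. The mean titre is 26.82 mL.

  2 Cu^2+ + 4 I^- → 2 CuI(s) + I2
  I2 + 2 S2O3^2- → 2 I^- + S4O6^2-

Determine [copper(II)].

n(S2O3^2-) = 0.02682 × 0.1616 = 4.334 × 10^-3 mol
n(I2) = n(S2O3^2-)/2 = 2.167 × 10^-3 mol
From the 2:1 ratio, n(Cu2+) in the aliquot = 2/1 × 2.167 × 10^-3 = 4.334 × 10^-3 mol
[Cu2+] = 4.334 × 10^-3 / 0.009998 = 0.4335 mol/L

0.4335 mol/L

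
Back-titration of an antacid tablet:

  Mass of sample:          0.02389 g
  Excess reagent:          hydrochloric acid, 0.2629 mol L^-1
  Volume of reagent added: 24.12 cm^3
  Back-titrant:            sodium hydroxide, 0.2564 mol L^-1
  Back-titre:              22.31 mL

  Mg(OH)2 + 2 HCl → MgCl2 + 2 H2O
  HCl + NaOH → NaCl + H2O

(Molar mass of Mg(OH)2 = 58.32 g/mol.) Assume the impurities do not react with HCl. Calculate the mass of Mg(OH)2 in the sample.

0.01810 g

n(HCl) added = 0.02412 × 0.2629 = 6.341 × 10^-3 mol
n(NaOH) used in back-titration = 0.02231 × 0.2564 = 5.720 × 10^-3 mol
n(HCl) left over = 5.720 × 10^-3 mol (1:1 ratio)
n(HCl) consumed by analyte = 6.341 × 10^-3 − 5.720 × 10^-3 = 6.209 × 10^-4 mol
From the 1:2 ratio, n(Mg(OH)2) = 1/2 × 6.209 × 10^-4 = 3.104 × 10^-4 mol
mass of Mg(OH)2 = 3.104 × 10^-4 × 58.32 = 0.01810 g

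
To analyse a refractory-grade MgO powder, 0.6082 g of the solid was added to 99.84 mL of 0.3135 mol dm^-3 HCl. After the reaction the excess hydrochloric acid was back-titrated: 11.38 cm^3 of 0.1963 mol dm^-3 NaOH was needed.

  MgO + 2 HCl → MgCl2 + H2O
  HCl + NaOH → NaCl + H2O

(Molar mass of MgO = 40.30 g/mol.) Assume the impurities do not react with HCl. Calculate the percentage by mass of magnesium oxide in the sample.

96.30 %

n(HCl) added = 0.09984 × 0.3135 = 0.03130 mol
n(NaOH) used in back-titration = 0.01138 × 0.1963 = 2.234 × 10^-3 mol
n(HCl) left over = 2.234 × 10^-3 mol (1:1 ratio)
n(HCl) consumed by analyte = 0.03130 − 2.234 × 10^-3 = 0.02907 mol
From the 1:2 ratio, n(MgO) = 1/2 × 0.02907 = 0.01453 mol
mass of MgO = 0.01453 × 40.30 = 0.5857 g
% MgO = 0.5857 / 0.6082 × 100 = 96.30 %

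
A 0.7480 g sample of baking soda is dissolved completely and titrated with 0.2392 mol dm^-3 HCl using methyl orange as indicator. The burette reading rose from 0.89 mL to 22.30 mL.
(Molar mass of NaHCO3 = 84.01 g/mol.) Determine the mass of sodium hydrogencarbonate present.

0.4302 g

NaHCO3 + HCl → NaCl + H2O + CO2
n(HCl) = 0.02141 L × 0.2392 mol/L = 5.121 × 10^-3 mol
n(NaHCO3) = 5.121 × 10^-3 mol (1:1 ratio)
mass of NaHCO3 = 5.121 × 10^-3 × 84.01 g/mol = 0.4302 g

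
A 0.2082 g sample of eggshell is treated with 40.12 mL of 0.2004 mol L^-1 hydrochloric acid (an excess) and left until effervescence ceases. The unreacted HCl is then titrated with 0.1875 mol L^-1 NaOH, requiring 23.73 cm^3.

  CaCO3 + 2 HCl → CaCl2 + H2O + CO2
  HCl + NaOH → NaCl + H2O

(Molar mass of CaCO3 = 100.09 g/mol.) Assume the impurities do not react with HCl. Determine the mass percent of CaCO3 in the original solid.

n(HCl) added = 0.04012 × 0.2004 = 8.040 × 10^-3 mol
n(NaOH) used in back-titration = 0.02373 × 0.1875 = 4.449 × 10^-3 mol
n(HCl) left over = 4.449 × 10^-3 mol (1:1 ratio)
n(HCl) consumed by analyte = 8.040 × 10^-3 − 4.449 × 10^-3 = 3.591 × 10^-3 mol
From the 1:2 ratio, n(CaCO3) = 1/2 × 3.591 × 10^-3 = 1.795 × 10^-3 mol
mass of CaCO3 = 1.795 × 10^-3 × 100.09 = 0.1797 g
% CaCO3 = 0.1797 / 0.2082 × 100 = 86.31 %

86.31 %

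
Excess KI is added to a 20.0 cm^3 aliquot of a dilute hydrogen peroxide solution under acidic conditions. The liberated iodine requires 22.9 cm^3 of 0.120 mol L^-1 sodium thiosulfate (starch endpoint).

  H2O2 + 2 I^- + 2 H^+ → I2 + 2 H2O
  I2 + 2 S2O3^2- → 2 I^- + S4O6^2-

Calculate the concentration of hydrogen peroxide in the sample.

n(S2O3^2-) = 0.0229 × 0.120 = 2.75 × 10^-3 mol
n(I2) = n(S2O3^2-)/2 = 1.37 × 10^-3 mol
n(H2O2) in the aliquot = 1.37 × 10^-3 mol (1:1 ratio)
[H2O2] = 1.37 × 10^-3 / 0.0200 = 0.0687 mol/L

0.0687 mol/L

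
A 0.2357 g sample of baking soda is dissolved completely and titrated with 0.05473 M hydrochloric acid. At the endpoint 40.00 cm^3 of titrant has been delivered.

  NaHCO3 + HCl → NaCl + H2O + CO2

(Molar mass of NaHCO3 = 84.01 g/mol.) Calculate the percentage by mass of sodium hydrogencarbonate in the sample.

n(HCl) = 0.04000 L × 0.05473 mol/L = 2.189 × 10^-3 mol
n(NaHCO3) = 2.189 × 10^-3 mol (1:1 ratio)
mass of NaHCO3 = 2.189 × 10^-3 × 84.01 g/mol = 0.1839 g
% NaHCO3 = 0.1839 / 0.2357 × 100 = 78.03 %

78.03 %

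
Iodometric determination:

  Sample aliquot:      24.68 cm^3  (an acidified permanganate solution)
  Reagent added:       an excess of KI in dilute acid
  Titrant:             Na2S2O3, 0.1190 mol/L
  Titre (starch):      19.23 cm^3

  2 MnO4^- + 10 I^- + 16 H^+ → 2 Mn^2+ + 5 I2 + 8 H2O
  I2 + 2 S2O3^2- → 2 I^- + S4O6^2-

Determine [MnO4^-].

n(S2O3^2-) = 0.01923 × 0.1190 = 2.288 × 10^-3 mol
n(I2) = n(S2O3^2-)/2 = 1.144 × 10^-3 mol
From the 2:5 ratio, n(MnO4^-) in the aliquot = 2/5 × 1.144 × 10^-3 = 4.577 × 10^-4 mol
[MnO4^-] = 4.577 × 10^-4 / 0.02468 = 0.01854 mol/L

0.01854 mol/L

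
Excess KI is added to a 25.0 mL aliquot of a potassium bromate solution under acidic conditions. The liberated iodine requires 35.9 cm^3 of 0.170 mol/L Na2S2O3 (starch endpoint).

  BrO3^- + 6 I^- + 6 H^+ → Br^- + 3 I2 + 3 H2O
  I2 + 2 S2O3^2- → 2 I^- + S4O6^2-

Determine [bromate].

0.0407 mol/L

n(S2O3^2-) = 0.0359 × 0.170 = 6.10 × 10^-3 mol
n(I2) = n(S2O3^2-)/2 = 3.05 × 10^-3 mol
From the 1:3 ratio, n(BrO3^-) in the aliquot = 1/3 × 3.05 × 10^-3 = 1.02 × 10^-3 mol
[BrO3^-] = 1.02 × 10^-3 / 0.0250 = 0.0407 mol/L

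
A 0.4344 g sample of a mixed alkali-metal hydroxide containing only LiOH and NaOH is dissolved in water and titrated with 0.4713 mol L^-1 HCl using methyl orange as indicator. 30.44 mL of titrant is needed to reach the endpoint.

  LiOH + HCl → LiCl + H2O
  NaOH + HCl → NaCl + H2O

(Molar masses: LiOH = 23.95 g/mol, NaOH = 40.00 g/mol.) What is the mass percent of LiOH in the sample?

n(HCl) = 0.03044 × 0.4713 = 0.01435 mol
Let x = n(LiOH), y = n(NaOH).
Titrant: 1x + 1y = 0.01435;  mass: 23.95x + 40.00y = 0.4344
Solving, x = 8.689 × 10^-3 mol, y = 5.658 × 10^-3 mol
mass of LiOH = 8.689 × 10^-3 × 23.95 = 0.2081 g
% LiOH = 0.2081 / 0.4344 × 100 = 47.90 %

47.90 %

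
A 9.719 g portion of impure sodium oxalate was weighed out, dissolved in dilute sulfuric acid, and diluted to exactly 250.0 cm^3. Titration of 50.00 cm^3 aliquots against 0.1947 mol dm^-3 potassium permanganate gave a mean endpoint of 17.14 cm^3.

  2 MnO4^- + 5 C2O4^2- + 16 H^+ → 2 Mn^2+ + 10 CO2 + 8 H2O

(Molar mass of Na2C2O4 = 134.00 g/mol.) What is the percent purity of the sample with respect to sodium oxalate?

57.51 %

n(KMnO4) per titration = 0.01714 × 0.1947 = 3.337 × 10^-3 mol
From the 5:2 ratio, n(Na2C2O4) in each aliquot = 5/2 × 3.337 × 10^-3 = 8.343 × 10^-3 mol
n(Na2C2O4) in the whole flask = 8.343 × 10^-3 × 250.0/50.00 = 0.04171 mol
mass of Na2C2O4 = 0.04171 × 134.00 = 5.590 g
% Na2C2O4 = 5.590 / 9.719 × 100 = 57.51 %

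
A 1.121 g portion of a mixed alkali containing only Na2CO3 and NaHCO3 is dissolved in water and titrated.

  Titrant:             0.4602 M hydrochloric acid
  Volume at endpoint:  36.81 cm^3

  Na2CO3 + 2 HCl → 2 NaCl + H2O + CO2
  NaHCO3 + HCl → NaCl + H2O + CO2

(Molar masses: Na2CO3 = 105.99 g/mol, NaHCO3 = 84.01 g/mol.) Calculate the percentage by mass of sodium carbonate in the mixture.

n(HCl) = 0.03681 × 0.4602 = 0.01694 mol
Let x = n(Na2CO3), y = n(NaHCO3).
Titrant: 2x + 1y = 0.01694;  mass: 105.99x + 84.01y = 1.121
Solving, x = 4.871 × 10^-3 mol, y = 7.199 × 10^-3 mol
mass of Na2CO3 = 4.871 × 10^-3 × 105.99 = 0.5162 g
% Na2CO3 = 0.5162 / 1.121 × 100 = 46.05 %

46.05 %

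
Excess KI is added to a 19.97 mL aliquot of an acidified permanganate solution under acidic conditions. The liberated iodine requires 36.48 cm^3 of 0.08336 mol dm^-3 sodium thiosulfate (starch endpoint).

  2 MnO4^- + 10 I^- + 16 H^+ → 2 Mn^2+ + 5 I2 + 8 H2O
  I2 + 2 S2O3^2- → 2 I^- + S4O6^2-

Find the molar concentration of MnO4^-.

0.03046 mol/L

n(S2O3^2-) = 0.03648 × 0.08336 = 3.041 × 10^-3 mol
n(I2) = n(S2O3^2-)/2 = 1.520 × 10^-3 mol
From the 2:5 ratio, n(MnO4^-) in the aliquot = 2/5 × 1.520 × 10^-3 = 6.082 × 10^-4 mol
[MnO4^-] = 6.082 × 10^-4 / 0.01997 = 0.03046 mol/L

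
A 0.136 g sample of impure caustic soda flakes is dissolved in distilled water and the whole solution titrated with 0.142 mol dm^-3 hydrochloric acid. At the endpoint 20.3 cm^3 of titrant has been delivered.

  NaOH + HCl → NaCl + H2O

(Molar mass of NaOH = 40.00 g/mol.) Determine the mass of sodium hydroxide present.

0.115 g

n(HCl) = 0.0203 L × 0.142 mol/L = 2.88 × 10^-3 mol
n(NaOH) = 2.88 × 10^-3 mol (1:1 ratio)
mass of NaOH = 2.88 × 10^-3 × 40.00 g/mol = 0.115 g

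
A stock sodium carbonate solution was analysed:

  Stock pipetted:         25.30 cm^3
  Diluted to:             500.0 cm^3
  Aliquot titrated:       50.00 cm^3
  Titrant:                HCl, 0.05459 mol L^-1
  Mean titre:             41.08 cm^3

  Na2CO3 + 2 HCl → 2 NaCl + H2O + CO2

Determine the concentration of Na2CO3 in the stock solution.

n(HCl) = 0.04108 × 0.05459 = 2.243 × 10^-3 mol
From the 1:2 ratio, n(Na2CO3) in the aliquot = 1/2 × 2.243 × 10^-3 = 1.121 × 10^-3 mol
[Na2CO3]_dilute = 1.121 × 10^-3 / 0.05000 = 0.02243 mol/L
Dilution factor = 500.0 / 25.30 = 19.76
[Na2CO3]_stock = 0.02243 × 19.76 = 0.4432 mol/L

0.4432 mol/L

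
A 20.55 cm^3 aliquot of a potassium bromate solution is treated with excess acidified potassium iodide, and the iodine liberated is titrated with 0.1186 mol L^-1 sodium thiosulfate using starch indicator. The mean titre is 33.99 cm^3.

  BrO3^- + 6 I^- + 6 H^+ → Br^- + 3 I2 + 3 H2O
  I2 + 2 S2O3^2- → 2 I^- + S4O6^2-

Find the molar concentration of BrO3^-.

0.03269 mol/L

n(S2O3^2-) = 0.03399 × 0.1186 = 4.031 × 10^-3 mol
n(I2) = n(S2O3^2-)/2 = 2.016 × 10^-3 mol
From the 1:3 ratio, n(BrO3^-) in the aliquot = 1/3 × 2.016 × 10^-3 = 6.719 × 10^-4 mol
[BrO3^-] = 6.719 × 10^-4 / 0.02055 = 0.03269 mol/L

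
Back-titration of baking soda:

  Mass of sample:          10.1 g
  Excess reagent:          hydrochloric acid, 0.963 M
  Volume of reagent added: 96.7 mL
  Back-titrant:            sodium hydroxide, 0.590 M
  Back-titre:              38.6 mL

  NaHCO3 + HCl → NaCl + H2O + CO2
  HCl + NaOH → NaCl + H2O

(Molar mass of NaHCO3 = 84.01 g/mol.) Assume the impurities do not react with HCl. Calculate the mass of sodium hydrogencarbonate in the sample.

n(HCl) added = 0.0967 × 0.963 = 0.0931 mol
n(NaOH) used in back-titration = 0.0386 × 0.590 = 0.0228 mol
n(HCl) left over = 0.0228 mol (1:1 ratio)
n(HCl) consumed by analyte = 0.0931 − 0.0228 = 0.0703 mol
n(NaHCO3) = 0.0703 mol (1:1 ratio)
mass of NaHCO3 = 0.0703 × 84.01 = 5.91 g

5.91 g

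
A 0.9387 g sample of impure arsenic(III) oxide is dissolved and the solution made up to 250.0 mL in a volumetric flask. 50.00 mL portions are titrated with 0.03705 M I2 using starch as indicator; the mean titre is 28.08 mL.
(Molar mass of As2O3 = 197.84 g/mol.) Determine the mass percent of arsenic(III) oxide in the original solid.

54.82 %

As2O3 + 2 I2 + 2 H2O → As2O5 + 4 HI
n(I2) per titration = 0.02808 × 0.03705 = 1.040 × 10^-3 mol
From the 1:2 ratio, n(As2O3) in each aliquot = 1/2 × 1.040 × 10^-3 = 5.202 × 10^-4 mol
n(As2O3) in the whole flask = 5.202 × 10^-4 × 250.0/50.00 = 2.601 × 10^-3 mol
mass of As2O3 = 2.601 × 10^-3 × 197.84 = 0.5146 g
% As2O3 = 0.5146 / 0.9387 × 100 = 54.82 %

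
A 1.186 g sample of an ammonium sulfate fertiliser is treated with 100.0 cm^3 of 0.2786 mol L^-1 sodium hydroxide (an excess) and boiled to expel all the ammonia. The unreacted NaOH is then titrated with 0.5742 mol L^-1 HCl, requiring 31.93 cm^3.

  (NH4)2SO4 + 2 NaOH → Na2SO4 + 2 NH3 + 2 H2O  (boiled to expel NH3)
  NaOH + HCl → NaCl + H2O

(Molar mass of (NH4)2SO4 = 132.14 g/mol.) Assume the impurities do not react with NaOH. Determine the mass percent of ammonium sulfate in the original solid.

53.07 %

n(NaOH) added = 0.1000 × 0.2786 = 0.02786 mol
n(HCl) used in back-titration = 0.03193 × 0.5742 = 0.01833 mol
n(NaOH) left over = 0.01833 mol (1:1 ratio)
n(NaOH) consumed by analyte = 0.02786 − 0.01833 = 9.526 × 10^-3 mol
From the 1:2 ratio, n((NH4)2SO4) = 1/2 × 9.526 × 10^-3 = 4.763 × 10^-3 mol
mass of (NH4)2SO4 = 4.763 × 10^-3 × 132.14 = 0.6294 g
% (NH4)2SO4 = 0.6294 / 1.186 × 100 = 53.07 %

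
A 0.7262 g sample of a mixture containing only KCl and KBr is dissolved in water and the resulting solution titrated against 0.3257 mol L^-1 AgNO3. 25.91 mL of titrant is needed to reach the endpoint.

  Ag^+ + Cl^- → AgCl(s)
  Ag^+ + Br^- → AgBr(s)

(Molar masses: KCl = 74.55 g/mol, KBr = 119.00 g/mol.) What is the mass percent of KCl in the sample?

64.21 %

n(AgNO3) = 0.02591 × 0.3257 = 8.439 × 10^-3 mol
Let x = n(KCl), y = n(KBr).
Titrant: 1x + 1y = 8.439 × 10^-3;  mass: 74.55x + 119.00y = 0.7262
Solving, x = 6.255 × 10^-3 mol, y = 2.184 × 10^-3 mol
mass of KCl = 6.255 × 10^-3 × 74.55 = 0.4663 g
% KCl = 0.4663 / 0.7262 × 100 = 64.21 %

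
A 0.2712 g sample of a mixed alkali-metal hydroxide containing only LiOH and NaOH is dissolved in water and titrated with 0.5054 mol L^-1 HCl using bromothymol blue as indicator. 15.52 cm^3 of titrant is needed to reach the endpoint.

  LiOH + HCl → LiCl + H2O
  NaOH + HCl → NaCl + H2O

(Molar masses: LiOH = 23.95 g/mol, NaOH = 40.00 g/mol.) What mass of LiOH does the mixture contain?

0.06350 g

n(HCl) = 0.01552 × 0.5054 = 7.844 × 10^-3 mol
Let x = n(LiOH), y = n(NaOH).
Titrant: 1x + 1y = 7.844 × 10^-3;  mass: 23.95x + 40.00y = 0.2712
Solving, x = 2.651 × 10^-3 mol, y = 5.193 × 10^-3 mol
mass of LiOH = 2.651 × 10^-3 × 23.95 = 0.06350 g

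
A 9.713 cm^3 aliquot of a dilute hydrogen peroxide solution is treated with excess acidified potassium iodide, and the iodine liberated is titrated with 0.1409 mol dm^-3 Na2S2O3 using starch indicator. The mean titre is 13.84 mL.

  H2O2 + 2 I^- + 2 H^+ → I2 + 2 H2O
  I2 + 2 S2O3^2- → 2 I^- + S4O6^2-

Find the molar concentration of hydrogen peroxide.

n(S2O3^2-) = 0.01384 × 0.1409 = 1.950 × 10^-3 mol
n(I2) = n(S2O3^2-)/2 = 9.750 × 10^-4 mol
n(H2O2) in the aliquot = 9.750 × 10^-4 mol (1:1 ratio)
[H2O2] = 9.750 × 10^-4 / 0.009713 = 0.1004 mol/L

0.1004 mol/L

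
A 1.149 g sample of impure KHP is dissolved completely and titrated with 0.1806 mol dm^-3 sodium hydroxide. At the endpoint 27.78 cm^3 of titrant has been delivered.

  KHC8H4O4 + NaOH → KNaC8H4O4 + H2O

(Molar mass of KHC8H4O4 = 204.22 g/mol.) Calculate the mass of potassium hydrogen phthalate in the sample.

n(NaOH) = 0.02778 L × 0.1806 mol/L = 5.017 × 10^-3 mol
n(KHC8H4O4) = 5.017 × 10^-3 mol (1:1 ratio)
mass of KHC8H4O4 = 5.017 × 10^-3 × 204.22 g/mol = 1.025 g

1.025 g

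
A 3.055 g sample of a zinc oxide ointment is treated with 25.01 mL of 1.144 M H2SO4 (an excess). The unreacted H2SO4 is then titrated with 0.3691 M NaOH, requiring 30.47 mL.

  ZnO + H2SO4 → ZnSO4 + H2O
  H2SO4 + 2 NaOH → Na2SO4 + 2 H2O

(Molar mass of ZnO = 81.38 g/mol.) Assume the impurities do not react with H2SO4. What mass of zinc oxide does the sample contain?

1.871 g

n(H2SO4) added = 0.02501 × 1.144 = 0.02861 mol
n(NaOH) used in back-titration = 0.03047 × 0.3691 = 0.01125 mol
From the 1:2 ratio, n(H2SO4) left over = 1/2 × 0.01125 = 5.623 × 10^-3 mol
n(H2SO4) consumed by analyte = 0.02861 − 5.623 × 10^-3 = 0.02299 mol
n(ZnO) = 0.02299 mol (1:1 ratio)
mass of ZnO = 0.02299 × 81.38 = 1.871 g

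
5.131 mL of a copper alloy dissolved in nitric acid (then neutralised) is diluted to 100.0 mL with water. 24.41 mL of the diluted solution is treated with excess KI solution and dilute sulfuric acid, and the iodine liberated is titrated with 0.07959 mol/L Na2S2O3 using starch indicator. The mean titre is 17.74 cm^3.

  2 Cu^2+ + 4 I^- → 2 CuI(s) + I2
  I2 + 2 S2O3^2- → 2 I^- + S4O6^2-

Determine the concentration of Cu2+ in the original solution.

1.127 mol/L

n(S2O3^2-) = 0.01774 × 0.07959 = 1.412 × 10^-3 mol
n(I2) = n(S2O3^2-)/2 = 7.060 × 10^-4 mol
From the 2:1 ratio, n(Cu2+) in the aliquot = 2/1 × 7.060 × 10^-4 = 1.412 × 10^-3 mol
[Cu2+]_dilute = 1.412 × 10^-3 / 0.02441 = 0.05784 mol/L
[Cu2+]_original = 0.05784 × 100.0/5.131 = 1.127 mol/L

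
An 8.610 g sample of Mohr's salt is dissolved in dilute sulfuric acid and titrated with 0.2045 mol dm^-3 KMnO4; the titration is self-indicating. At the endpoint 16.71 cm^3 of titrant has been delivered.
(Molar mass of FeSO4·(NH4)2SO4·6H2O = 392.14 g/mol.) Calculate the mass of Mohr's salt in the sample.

MnO4^- + 5 Fe^2+ + 8 H^+ → Mn^2+ + 5 Fe^3+ + 4 H2O
n(KMnO4) = 0.01671 L × 0.2045 mol/L = 3.417 × 10^-3 mol
From the 5:1 ratio, n(FeSO4·(NH4)2SO4·6H2O) = 5/1 × 3.417 × 10^-3 = 0.01709 mol
mass of FeSO4·(NH4)2SO4·6H2O = 0.01709 × 392.14 g/mol = 6.700 g

6.700 g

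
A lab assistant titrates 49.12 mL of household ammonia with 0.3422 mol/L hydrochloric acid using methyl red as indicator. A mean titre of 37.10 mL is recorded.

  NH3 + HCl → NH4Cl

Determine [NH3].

n(HCl) = 0.03710 L × 0.3422 mol/L = 0.01270 mol
n(NH3) = 0.01270 mol (1:1 mole ratio)
[NH3] = 0.01270 mol / 0.04912 L = 0.2585 mol/L

0.2585 mol/L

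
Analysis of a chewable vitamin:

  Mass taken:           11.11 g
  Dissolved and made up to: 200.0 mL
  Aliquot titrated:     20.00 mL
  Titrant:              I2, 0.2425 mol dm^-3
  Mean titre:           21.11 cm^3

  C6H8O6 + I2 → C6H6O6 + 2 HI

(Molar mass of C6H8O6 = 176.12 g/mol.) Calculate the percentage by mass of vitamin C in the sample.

81.15 %

n(I2) per titration = 0.02111 × 0.2425 = 5.119 × 10^-3 mol
n(C6H8O6) in each aliquot = 5.119 × 10^-3 mol (1:1 ratio)
n(C6H8O6) in the whole flask = 5.119 × 10^-3 × 200.0/20.00 = 0.05119 mol
mass of C6H8O6 = 0.05119 × 176.12 = 9.016 g
% C6H8O6 = 9.016 / 11.11 × 100 = 81.15 %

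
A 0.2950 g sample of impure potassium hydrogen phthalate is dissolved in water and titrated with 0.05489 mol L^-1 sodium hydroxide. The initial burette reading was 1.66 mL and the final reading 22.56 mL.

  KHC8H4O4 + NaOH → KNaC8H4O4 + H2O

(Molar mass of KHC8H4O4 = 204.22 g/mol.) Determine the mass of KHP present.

0.2343 g

n(NaOH) = 0.02090 L × 0.05489 mol/L = 1.147 × 10^-3 mol
n(KHC8H4O4) = 1.147 × 10^-3 mol (1:1 ratio)
mass of KHC8H4O4 = 1.147 × 10^-3 × 204.22 g/mol = 0.2343 g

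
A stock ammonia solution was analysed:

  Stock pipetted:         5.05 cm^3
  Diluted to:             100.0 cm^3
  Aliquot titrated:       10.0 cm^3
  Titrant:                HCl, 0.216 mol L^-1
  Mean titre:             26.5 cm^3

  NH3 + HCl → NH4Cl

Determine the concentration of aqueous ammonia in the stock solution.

n(HCl) = 0.0265 × 0.216 = 5.72 × 10^-3 mol
n(NH3) in the aliquot = 5.72 × 10^-3 mol (1:1 ratio)
[NH3]_dilute = 5.72 × 10^-3 / 0.0100 = 0.572 mol/L
Dilution factor = 100.0 / 5.05 = 19.80
[NH3]_stock = 0.572 × 19.80 = 11.3 mol/L

11.3 mol/L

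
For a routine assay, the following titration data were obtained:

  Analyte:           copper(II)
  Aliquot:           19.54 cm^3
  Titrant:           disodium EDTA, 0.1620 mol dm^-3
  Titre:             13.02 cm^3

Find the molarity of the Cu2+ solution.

Cu^2+ + EDTA^4- → [Cu(EDTA)]^2-
n(EDTA) = 0.01302 L × 0.1620 mol/L = 2.109 × 10^-3 mol
n(Cu2+) = 2.109 × 10^-3 mol (1:1 mole ratio)
[Cu2+] = 2.109 × 10^-3 mol / 0.01954 L = 0.1079 mol/L

0.1079 mol/L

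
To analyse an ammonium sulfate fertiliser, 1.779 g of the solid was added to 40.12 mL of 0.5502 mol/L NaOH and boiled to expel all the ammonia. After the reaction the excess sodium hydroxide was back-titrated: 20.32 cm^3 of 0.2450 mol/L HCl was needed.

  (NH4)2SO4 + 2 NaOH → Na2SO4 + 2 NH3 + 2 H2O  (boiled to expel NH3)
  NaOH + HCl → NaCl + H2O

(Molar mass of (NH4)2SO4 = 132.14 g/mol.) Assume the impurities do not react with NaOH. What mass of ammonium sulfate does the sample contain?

n(NaOH) added = 0.04012 × 0.5502 = 0.02207 mol
n(HCl) used in back-titration = 0.02032 × 0.2450 = 4.978 × 10^-3 mol
n(NaOH) left over = 4.978 × 10^-3 mol (1:1 ratio)
n(NaOH) consumed by analyte = 0.02207 − 4.978 × 10^-3 = 0.01710 mol
From the 1:2 ratio, n((NH4)2SO4) = 1/2 × 0.01710 = 8.548 × 10^-3 mol
mass of (NH4)2SO4 = 8.548 × 10^-3 × 132.14 = 1.130 g

1.130 g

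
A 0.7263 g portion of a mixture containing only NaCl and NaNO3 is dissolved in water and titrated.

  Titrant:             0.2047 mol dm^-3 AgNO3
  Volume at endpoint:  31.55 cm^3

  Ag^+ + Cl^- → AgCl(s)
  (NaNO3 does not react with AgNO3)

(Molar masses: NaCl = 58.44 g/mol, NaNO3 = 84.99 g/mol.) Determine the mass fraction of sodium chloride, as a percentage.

51.97 %

n(AgNO3) = 0.03155 × 0.2047 = 6.458 × 10^-3 mol
Let x = n(NaCl), y = n(NaNO3).
Titrant: 1x = 6.458 × 10^-3;  mass: 58.44x + 84.99y = 0.7263
Solving, x = 6.458 × 10^-3 mol, y = 4.105 × 10^-3 mol
mass of NaCl = 6.458 × 10^-3 × 58.44 = 0.3774 g
% NaCl = 0.3774 / 0.7263 × 100 = 51.97 %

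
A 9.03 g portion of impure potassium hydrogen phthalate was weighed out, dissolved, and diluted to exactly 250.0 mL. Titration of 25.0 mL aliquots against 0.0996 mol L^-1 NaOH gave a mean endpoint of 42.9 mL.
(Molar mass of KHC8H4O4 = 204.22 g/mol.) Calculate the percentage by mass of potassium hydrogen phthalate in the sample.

KHC8H4O4 + NaOH → KNaC8H4O4 + H2O
n(NaOH) per titration = 0.0429 × 0.0996 = 4.27 × 10^-3 mol
n(KHC8H4O4) in each aliquot = 4.27 × 10^-3 mol (1:1 ratio)
n(KHC8H4O4) in the whole flask = 4.27 × 10^-3 × 250.0/25.0 = 0.0427 mol
mass of KHC8H4O4 = 0.0427 × 204.22 = 8.73 g
% KHC8H4O4 = 8.73 / 9.03 × 100 = 96.6 %

96.6 %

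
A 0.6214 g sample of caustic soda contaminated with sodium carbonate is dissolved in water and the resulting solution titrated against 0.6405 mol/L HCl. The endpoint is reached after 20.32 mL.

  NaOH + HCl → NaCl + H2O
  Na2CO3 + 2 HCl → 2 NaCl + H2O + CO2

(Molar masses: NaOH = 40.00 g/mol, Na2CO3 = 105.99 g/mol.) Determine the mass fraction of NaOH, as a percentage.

n(HCl) = 0.02032 × 0.6405 = 0.01301 mol
Let x = n(NaOH), y = n(Na2CO3).
Titrant: 1x + 2y = 0.01301;  mass: 40.00x + 105.99y = 0.6214
Solving, x = 5.258 × 10^-3 mol, y = 3.878 × 10^-3 mol
mass of NaOH = 5.258 × 10^-3 × 40.00 = 0.2103 g
% NaOH = 0.2103 / 0.6214 × 100 = 33.85 %

33.85 %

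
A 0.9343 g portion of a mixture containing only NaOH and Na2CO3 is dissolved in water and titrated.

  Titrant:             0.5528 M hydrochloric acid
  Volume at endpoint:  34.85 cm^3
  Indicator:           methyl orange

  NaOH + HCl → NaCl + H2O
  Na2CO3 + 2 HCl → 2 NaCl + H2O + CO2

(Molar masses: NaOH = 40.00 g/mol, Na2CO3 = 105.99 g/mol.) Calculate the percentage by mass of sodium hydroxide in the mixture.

n(HCl) = 0.03485 × 0.5528 = 0.01927 mol
Let x = n(NaOH), y = n(Na2CO3).
Titrant: 1x + 2y = 0.01927;  mass: 40.00x + 105.99y = 0.9343
Solving, x = 6.668 × 10^-3 mol, y = 6.298 × 10^-3 mol
mass of NaOH = 6.668 × 10^-3 × 40.00 = 0.2667 g
% NaOH = 0.2667 / 0.9343 × 100 = 28.55 %

28.55 %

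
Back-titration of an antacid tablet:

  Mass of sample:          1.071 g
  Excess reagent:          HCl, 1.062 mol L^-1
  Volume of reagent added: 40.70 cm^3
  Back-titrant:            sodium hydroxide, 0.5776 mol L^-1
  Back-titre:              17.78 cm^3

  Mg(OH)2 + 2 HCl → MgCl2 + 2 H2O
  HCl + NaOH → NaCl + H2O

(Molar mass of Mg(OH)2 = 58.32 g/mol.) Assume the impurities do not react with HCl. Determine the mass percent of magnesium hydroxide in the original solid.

89.72 %

n(HCl) added = 0.04070 × 1.062 = 0.04322 mol
n(NaOH) used in back-titration = 0.01778 × 0.5776 = 0.01027 mol
n(HCl) left over = 0.01027 mol (1:1 ratio)
n(HCl) consumed by analyte = 0.04322 − 0.01027 = 0.03295 mol
From the 1:2 ratio, n(Mg(OH)2) = 1/2 × 0.03295 = 0.01648 mol
mass of Mg(OH)2 = 0.01648 × 58.32 = 0.9609 g
% Mg(OH)2 = 0.9609 / 1.071 × 100 = 89.72 %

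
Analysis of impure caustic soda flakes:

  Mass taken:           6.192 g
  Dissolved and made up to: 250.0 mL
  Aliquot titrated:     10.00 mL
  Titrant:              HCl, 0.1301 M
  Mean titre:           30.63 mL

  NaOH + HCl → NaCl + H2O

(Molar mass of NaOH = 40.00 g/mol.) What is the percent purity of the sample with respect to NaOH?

64.36 %

n(HCl) per titration = 0.03063 × 0.1301 = 3.985 × 10^-3 mol
n(NaOH) in each aliquot = 3.985 × 10^-3 mol (1:1 ratio)
n(NaOH) in the whole flask = 3.985 × 10^-3 × 250.0/10.00 = 0.09962 mol
mass of NaOH = 0.09962 × 40.00 = 3.985 g
% NaOH = 3.985 / 6.192 × 100 = 64.36 %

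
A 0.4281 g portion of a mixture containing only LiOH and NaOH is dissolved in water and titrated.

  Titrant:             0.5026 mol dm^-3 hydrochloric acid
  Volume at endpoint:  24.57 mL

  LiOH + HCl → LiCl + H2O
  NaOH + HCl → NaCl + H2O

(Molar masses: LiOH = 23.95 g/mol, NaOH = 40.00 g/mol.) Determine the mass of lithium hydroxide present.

0.09827 g

n(HCl) = 0.02457 × 0.5026 = 0.01235 mol
Let x = n(LiOH), y = n(NaOH).
Titrant: 1x + 1y = 0.01235;  mass: 23.95x + 40.00y = 0.4281
Solving, x = 4.103 × 10^-3 mol, y = 8.246 × 10^-3 mol
mass of LiOH = 4.103 × 10^-3 × 23.95 = 0.09827 g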